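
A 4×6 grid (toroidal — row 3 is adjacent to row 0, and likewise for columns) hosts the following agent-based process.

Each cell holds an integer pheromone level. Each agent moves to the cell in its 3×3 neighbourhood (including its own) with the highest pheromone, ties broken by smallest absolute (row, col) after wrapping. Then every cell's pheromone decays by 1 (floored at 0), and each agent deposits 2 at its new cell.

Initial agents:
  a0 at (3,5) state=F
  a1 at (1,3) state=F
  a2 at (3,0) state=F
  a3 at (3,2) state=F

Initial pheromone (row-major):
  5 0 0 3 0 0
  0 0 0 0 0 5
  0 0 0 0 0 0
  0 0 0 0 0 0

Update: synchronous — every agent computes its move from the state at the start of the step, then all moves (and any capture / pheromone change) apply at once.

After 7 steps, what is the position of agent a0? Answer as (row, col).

(0, 0)

t=1: a0@(0,0) a1@(0,3) a2@(0,0) a3@(0,3) | pheromone: 8 0 0 6 0 0 / 0 0 0 0 0 4 / 0 0 0 0 0 0 / 0 0 0 0 0 0
t=2: a0@(0,0) a1@(0,3) a2@(0,0) a3@(0,3) | pheromone: 11 0 0 9 0 0 / 0 0 0 0 0 3 / 0 0 0 0 0 0 / 0 0 0 0 0 0
t=3: a0@(0,0) a1@(0,3) a2@(0,0) a3@(0,3) | pheromone: 14 0 0 12 0 0 / 0 0 0 0 0 2 / 0 0 0 0 0 0 / 0 0 0 0 0 0
t=4: a0@(0,0) a1@(0,3) a2@(0,0) a3@(0,3) | pheromone: 17 0 0 15 0 0 / 0 0 0 0 0 1 / 0 0 0 0 0 0 / 0 0 0 0 0 0
t=5: a0@(0,0) a1@(0,3) a2@(0,0) a3@(0,3) | pheromone: 20 0 0 18 0 0 / 0 0 0 0 0 0 / 0 0 0 0 0 0 / 0 0 0 0 0 0
t=6: a0@(0,0) a1@(0,3) a2@(0,0) a3@(0,3) | pheromone: 23 0 0 21 0 0 / 0 0 0 0 0 0 / 0 0 0 0 0 0 / 0 0 0 0 0 0
t=7: a0@(0,0) a1@(0,3) a2@(0,0) a3@(0,3) | pheromone: 26 0 0 24 0 0 / 0 0 0 0 0 0 / 0 0 0 0 0 0 / 0 0 0 0 0 0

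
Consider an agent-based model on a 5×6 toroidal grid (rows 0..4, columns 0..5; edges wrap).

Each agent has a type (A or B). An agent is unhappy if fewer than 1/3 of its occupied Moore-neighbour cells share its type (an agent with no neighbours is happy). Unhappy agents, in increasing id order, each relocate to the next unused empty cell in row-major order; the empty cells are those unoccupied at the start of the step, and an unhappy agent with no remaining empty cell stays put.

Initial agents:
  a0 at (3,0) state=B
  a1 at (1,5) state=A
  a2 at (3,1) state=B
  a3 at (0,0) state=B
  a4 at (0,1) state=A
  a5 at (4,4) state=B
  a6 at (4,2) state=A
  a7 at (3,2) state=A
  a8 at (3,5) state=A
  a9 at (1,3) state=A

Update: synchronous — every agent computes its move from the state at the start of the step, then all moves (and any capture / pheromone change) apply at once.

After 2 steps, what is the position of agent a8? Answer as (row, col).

(1, 0)

t=1: a0@(3,0):B a1@(0,2):A a2@(3,1):B a3@(0,3):B a4@(0,1):A a5@(0,4):B a6@(4,2):A a7@(3,2):A a8@(0,5):A a9@(1,3):A
t=2: a0@(3,0):B a1@(0,2):A a2@(3,1):B a3@(0,0):B a4@(0,1):A a5@(0,4):B a6@(4,2):A a7@(3,2):A a8@(1,0):A a9@(1,3):A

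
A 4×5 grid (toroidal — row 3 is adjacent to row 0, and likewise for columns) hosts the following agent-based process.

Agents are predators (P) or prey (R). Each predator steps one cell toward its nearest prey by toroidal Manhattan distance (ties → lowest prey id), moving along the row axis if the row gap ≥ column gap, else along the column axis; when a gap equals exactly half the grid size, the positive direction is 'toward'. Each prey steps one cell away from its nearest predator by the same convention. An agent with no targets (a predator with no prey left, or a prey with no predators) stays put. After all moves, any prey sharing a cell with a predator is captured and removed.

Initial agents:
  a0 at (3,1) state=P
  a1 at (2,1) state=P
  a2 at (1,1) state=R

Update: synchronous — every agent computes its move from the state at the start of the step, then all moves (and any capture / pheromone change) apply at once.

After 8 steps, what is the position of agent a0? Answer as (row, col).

(0, 1)

t=1: a0@(0,1):P a1@(1,1):P
t=2: (unchanged — steady state)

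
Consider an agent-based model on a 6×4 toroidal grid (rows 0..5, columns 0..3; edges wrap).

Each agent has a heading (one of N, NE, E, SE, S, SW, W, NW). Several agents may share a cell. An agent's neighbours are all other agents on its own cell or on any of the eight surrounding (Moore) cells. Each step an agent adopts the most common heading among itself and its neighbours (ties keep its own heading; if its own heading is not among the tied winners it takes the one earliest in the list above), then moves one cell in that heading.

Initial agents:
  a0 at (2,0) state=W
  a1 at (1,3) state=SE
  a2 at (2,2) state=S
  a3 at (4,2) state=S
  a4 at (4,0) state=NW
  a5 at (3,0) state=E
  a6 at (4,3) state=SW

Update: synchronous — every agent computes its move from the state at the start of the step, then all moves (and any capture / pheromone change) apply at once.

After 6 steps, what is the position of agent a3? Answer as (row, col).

(4, 2)

t=1: a0@(2,3):W a1@(2,0):SE a2@(3,2):S a3@(5,2):S a4@(3,3):NW a5@(3,1):E a6@(5,2):SW
t=2: a0@(2,2):W a1@(3,1):SE a2@(4,2):S a3@(0,2):S a4@(2,2):NW a5@(3,2):E a6@(0,1):SW
t=3: a0@(2,1):W a1@(4,2):SE a2@(5,2):S a3@(1,2):S a4@(1,1):NW a5@(3,3):E a6@(1,0):SW
t=4: a0@(2,0):W a1@(5,3):SE a2@(0,2):S a3@(2,2):S a4@(0,0):NW a5@(3,0):E a6@(2,3):SW
t=5: a0@(2,3):W a1@(0,0):SE a2@(1,2):S a3@(3,2):S a4@(5,3):NW a5@(3,1):E a6@(3,2):SW
t=6: a0@(3,3):S a1@(1,1):SE a2@(2,2):S a3@(4,2):S a4@(4,2):NW a5@(3,2):E a6@(4,1):SW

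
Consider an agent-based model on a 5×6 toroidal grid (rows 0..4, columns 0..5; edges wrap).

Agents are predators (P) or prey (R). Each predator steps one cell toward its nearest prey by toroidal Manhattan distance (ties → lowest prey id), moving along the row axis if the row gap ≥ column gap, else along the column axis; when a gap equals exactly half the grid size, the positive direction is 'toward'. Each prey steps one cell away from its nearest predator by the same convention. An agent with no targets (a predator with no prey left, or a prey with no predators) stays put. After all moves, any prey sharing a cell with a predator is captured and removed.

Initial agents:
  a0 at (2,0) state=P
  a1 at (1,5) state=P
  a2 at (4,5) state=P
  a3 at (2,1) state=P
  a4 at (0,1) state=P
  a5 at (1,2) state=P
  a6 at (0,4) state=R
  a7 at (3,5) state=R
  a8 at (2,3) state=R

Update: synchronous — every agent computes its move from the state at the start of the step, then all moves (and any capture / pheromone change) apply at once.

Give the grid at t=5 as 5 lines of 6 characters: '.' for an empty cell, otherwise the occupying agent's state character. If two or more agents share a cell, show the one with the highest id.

t=1: a0@(3,0):P a1@(0,5):P a2@(3,5):P a3@(2,2):P a4@(0,2):P a5@(2,2):P a6@(4,4):R a7@(2,5):R a8@(2,4):R
t=2: a0@(2,0):P a1@(4,5):P a2@(2,5):P a3@(2,3):P a4@(0,3):P a5@(2,3):P a6@(3,4):R a7@(1,5):R a8@(1,4):R
t=3: a0@(1,0):P a1@(3,5):P a2@(1,5):P a3@(3,3):P a4@(1,3):P a5@(3,3):P a6@(2,4):R a7@(0,5):R a8@(0,4):R
t=4: a0@(0,0):P a1@(2,5):P a2@(0,5):P a3@(2,3):P a4@(2,3):P a5@(2,3):P a6@(1,4):R a7@(4,5):R a8@(4,4):R
t=5: a0@(4,0):P a1@(1,5):P a2@(4,5):P a3@(1,3):P a4@(1,3):P a5@(1,3):P a6@(0,4):R a7@(3,5):R a8@(3,4):R

....R.
...P.P
......
....RR
P....P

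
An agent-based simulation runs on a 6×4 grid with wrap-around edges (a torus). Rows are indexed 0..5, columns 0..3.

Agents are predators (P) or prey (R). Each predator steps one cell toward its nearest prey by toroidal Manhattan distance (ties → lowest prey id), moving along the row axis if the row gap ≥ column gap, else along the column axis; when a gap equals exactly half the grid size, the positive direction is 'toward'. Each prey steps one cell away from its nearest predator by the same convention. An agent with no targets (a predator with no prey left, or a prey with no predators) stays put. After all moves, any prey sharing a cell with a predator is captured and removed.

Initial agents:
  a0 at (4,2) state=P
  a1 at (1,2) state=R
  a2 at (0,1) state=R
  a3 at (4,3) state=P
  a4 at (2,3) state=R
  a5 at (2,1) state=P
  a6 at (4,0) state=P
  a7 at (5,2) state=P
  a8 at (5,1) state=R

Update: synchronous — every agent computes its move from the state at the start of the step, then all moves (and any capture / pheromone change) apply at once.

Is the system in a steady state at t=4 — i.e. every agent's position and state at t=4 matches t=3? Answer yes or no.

no

t=1: a0@(5,2):P a1@(0,2):R a3@(3,3):P a4@(1,3):R a5@(1,1):P a6@(5,0):P a7@(5,1):P
t=2: a0@(0,2):P a1@(1,2):R a3@(2,3):P a4@(0,3):R a5@(0,1):P a6@(5,1):P a7@(0,1):P
t=3: a0@(1,2):P a1@(2,2):R a3@(1,3):P a4@(0,0):R a5@(1,1):P a6@(0,1):P a7@(1,1):P
t=4: a0@(2,2):P a1@(3,2):R a3@(2,3):P a4@(0,3):R a5@(2,1):P a6@(0,0):P a7@(2,1):P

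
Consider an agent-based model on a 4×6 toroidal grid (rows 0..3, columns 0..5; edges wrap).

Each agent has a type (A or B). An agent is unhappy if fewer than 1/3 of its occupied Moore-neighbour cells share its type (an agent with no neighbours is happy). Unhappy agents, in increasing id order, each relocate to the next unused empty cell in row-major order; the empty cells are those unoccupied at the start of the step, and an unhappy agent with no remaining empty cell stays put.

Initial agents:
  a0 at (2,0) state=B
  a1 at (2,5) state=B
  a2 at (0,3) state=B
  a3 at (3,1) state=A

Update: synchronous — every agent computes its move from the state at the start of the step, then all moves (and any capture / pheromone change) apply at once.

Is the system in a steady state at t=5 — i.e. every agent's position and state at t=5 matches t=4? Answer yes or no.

t=1: a0@(2,0):B a1@(2,5):B a2@(0,3):B a3@(0,0):A
t=2: (unchanged — steady state)

yes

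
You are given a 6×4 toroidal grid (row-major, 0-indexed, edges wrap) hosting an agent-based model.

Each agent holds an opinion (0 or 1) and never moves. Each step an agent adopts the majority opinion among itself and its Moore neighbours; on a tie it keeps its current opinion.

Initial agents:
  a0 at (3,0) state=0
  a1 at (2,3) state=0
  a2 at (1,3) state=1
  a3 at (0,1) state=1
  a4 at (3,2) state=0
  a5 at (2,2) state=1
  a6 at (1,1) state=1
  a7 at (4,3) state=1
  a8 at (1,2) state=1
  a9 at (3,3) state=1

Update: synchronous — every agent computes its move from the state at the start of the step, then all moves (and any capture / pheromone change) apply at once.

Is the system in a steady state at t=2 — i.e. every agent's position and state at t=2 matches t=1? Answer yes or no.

no

t=1: a0@(3,0):0 a1@(2,3):1 a2@(1,3):1 a3@(0,1):1 a4@(3,2):1 a5@(2,2):1 a6@(1,1):1 a7@(4,3):1 a8@(1,2):1 a9@(3,3):1
t=2: a0@(3,0):1 a1@(2,3):1 a2@(1,3):1 a3@(0,1):1 a4@(3,2):1 a5@(2,2):1 a6@(1,1):1 a7@(4,3):1 a8@(1,2):1 a9@(3,3):1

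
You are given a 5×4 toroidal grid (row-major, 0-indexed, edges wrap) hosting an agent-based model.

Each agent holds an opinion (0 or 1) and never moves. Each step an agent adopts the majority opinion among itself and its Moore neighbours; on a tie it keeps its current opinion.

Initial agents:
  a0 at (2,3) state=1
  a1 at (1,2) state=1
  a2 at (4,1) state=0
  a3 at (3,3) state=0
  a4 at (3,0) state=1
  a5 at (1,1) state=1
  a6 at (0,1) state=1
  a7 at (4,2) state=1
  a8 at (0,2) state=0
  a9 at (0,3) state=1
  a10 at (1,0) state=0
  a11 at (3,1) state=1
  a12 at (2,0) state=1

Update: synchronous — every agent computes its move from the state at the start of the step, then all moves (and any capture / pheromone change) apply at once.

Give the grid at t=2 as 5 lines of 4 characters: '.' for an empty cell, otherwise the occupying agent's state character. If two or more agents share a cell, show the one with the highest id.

t=1: a0@(2,3):1 a1@(1,2):1 a2@(4,1):1 a3@(3,3):1 a4@(3,0):1 a5@(1,1):1 a6@(0,1):1 a7@(4,2):1 a8@(0,2):1 a9@(0,3):1 a10@(1,0):1 a11@(3,1):1 a12@(2,0):1
t=2: (unchanged — steady state)

.111
111.
1..1
11.1
.11.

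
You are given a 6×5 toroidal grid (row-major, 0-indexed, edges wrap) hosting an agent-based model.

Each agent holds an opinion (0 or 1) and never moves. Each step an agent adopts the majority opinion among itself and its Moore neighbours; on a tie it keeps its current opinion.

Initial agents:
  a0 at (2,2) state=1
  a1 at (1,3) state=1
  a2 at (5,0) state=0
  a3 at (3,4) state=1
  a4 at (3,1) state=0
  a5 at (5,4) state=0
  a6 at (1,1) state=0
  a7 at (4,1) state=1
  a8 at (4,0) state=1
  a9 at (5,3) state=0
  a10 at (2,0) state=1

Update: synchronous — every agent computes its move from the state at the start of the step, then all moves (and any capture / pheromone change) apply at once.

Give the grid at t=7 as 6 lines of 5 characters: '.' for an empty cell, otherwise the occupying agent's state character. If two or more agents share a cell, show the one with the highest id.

.....
.1.1.
1.1..
.1..1
11...
0..00

t=1: a0@(2,2):1 a1@(1,3):1 a2@(5,0):0 a3@(3,4):1 a4@(3,1):1 a5@(5,4):0 a6@(1,1):1 a7@(4,1):1 a8@(4,0):1 a9@(5,3):0 a10@(2,0):1
t=2: (unchanged — steady state)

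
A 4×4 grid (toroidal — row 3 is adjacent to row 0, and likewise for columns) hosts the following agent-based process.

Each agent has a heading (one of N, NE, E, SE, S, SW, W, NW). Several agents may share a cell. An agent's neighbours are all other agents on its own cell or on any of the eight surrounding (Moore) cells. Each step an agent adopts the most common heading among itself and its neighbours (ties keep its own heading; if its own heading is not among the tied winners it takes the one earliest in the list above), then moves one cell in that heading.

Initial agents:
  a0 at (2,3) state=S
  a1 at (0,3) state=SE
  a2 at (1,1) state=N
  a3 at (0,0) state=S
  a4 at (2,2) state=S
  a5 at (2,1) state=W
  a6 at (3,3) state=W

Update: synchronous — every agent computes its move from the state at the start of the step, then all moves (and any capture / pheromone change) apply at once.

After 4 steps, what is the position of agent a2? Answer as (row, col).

(1, 1)

t=1: a0@(3,3):S a1@(1,0):SE a2@(2,1):S a3@(1,0):S a4@(3,2):S a5@(2,0):W a6@(0,3):S
t=2: a0@(0,3):S a1@(2,0):S a2@(3,1):S a3@(2,0):S a4@(0,2):S a5@(3,0):S a6@(1,3):S
t=3: a0@(1,3):S a1@(3,0):S a2@(0,1):S a3@(3,0):S a4@(1,2):S a5@(0,0):S a6@(2,3):S
t=4: a0@(2,3):S a1@(0,0):S a2@(1,1):S a3@(0,0):S a4@(2,2):S a5@(1,0):S a6@(3,3):S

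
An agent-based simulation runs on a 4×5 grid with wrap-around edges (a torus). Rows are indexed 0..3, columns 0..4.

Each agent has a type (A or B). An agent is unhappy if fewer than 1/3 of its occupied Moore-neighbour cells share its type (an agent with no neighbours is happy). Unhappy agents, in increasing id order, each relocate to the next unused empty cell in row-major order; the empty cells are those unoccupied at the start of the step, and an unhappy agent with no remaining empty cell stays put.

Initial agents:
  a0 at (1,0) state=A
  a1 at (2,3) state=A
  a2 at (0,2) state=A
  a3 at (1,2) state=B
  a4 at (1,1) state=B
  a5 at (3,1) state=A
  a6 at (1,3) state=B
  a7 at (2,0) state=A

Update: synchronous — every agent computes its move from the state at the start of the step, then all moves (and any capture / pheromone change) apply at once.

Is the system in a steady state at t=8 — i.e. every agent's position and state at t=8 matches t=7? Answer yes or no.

yes

t=1: a0@(1,0):A a1@(0,0):A a2@(0,1):A a3@(1,2):B a4@(0,3):B a5@(3,1):A a6@(1,3):B a7@(2,0):A
t=2: (unchanged — steady state)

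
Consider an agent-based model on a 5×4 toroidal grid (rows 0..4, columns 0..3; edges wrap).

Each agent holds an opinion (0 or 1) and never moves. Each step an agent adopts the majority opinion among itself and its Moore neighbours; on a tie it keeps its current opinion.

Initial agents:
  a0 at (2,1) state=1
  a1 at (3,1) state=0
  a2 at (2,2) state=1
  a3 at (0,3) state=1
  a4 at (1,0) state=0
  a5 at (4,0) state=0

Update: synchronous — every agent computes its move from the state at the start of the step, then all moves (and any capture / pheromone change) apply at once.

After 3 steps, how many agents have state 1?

3

t=1: a0@(2,1):1 a1@(3,1):0 a2@(2,2):1 a3@(0,3):0 a4@(1,0):1 a5@(4,0):0
t=2: (unchanged — steady state)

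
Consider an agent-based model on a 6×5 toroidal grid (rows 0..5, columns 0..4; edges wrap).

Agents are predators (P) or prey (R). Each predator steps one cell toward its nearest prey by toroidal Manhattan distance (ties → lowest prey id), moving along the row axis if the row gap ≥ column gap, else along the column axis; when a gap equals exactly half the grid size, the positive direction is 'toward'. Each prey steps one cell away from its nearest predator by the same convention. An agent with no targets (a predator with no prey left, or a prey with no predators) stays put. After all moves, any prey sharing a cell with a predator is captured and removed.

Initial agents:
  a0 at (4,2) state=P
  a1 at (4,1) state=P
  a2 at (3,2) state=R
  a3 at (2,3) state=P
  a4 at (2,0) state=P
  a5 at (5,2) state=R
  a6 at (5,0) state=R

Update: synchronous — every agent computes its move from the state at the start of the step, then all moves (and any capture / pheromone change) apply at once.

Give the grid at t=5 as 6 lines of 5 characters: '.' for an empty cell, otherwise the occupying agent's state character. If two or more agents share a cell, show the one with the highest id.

t=1: a0@(3,2):P a1@(3,1):P a2@(2,2):R a3@(3,3):P a4@(2,1):P a5@(0,2):R a6@(0,0):R
t=2: a0@(2,2):P a1@(2,1):P a2@(1,2):R a3@(2,3):P a4@(2,2):P a5@(5,2):R a6@(5,0):R
t=3: a0@(1,2):P a1@(1,1):P a2@(0,2):R a3@(1,3):P a4@(1,2):P a5@(4,2):R a6@(4,0):R
t=4: a0@(0,2):P a1@(0,1):P a2@(5,2):R a3@(0,3):P a4@(0,2):P a5@(3,2):R a6@(3,0):R
t=5: a0@(5,2):P a1@(5,1):P a2@(4,2):R a3@(5,3):P a4@(5,2):P a5@(2,2):R a6@(2,0):R

.....
.....
R.R..
.....
..R..
.PPP.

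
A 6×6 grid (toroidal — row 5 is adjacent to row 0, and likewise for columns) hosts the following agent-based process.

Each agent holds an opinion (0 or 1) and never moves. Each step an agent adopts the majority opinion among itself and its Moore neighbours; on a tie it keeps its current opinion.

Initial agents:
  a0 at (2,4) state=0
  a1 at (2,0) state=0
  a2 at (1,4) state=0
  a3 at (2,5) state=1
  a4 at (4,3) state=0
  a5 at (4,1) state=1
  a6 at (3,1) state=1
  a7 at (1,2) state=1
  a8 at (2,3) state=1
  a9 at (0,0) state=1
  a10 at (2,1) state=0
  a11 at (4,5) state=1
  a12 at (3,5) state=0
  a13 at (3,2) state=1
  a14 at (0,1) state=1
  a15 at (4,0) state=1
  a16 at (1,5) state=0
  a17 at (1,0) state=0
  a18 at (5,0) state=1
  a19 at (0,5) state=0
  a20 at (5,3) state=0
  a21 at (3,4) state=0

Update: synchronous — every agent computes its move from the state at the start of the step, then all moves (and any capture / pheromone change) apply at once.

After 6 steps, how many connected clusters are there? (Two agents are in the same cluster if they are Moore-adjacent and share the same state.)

t=1: a0@(2,4):0 a1@(2,0):0 a2@(1,4):0 a3@(2,5):0 a4@(4,3):0 a5@(4,1):1 a6@(3,1):1 a7@(1,2):1 a8@(2,3):1 a9@(0,0):1 a10@(2,1):0 a11@(4,5):1 a12@(3,5):0 a13@(3,2):1 a14@(0,1):1 a15@(4,0):1 a16@(1,5):0 a17@(1,0):0 a18@(5,0):1 a19@(0,5):0 a20@(5,3):0 a21@(3,4):0
t=2: (unchanged — steady state)

2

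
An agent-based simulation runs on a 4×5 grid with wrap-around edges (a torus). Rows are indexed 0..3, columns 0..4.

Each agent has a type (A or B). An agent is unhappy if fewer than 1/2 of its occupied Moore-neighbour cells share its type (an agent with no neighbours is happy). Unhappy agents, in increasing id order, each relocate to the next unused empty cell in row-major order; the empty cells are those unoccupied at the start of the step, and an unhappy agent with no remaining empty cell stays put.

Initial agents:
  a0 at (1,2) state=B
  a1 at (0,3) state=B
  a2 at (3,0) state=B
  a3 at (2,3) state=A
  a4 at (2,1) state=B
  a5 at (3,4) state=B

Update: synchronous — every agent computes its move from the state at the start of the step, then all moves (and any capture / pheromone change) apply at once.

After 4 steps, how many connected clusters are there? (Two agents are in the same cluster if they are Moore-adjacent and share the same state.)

2

t=1: a0@(1,2):B a1@(0,3):B a2@(3,0):B a3@(0,0):A a4@(2,1):B a5@(3,4):B
t=2: a0@(1,2):B a1@(0,3):B a2@(3,0):B a3@(0,1):A a4@(2,1):B a5@(3,4):B
t=3: a0@(1,2):B a1@(0,3):B a2@(3,0):B a3@(0,0):A a4@(2,1):B a5@(3,4):B
t=4: a0@(1,2):B a1@(0,3):B a2@(3,0):B a3@(0,1):A a4@(2,1):B a5@(3,4):B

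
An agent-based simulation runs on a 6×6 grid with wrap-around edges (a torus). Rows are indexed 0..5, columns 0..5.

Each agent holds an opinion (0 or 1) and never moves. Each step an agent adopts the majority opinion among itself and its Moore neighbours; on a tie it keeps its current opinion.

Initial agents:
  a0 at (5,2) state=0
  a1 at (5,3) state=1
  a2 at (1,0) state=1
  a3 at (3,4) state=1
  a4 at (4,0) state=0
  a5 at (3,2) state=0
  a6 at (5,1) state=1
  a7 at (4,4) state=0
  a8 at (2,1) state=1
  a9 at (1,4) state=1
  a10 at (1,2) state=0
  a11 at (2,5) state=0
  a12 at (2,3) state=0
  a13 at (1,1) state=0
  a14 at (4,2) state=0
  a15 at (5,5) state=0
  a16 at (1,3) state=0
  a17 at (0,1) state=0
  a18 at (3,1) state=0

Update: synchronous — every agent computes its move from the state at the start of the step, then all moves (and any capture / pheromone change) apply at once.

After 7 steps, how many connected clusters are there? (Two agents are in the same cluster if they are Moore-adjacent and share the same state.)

1

t=1: a0@(5,2):0 a1@(5,3):0 a2@(1,0):0 a3@(3,4):0 a4@(4,0):0 a5@(3,2):0 a6@(5,1):0 a7@(4,4):0 a8@(2,1):0 a9@(1,4):0 a10@(1,2):0 a11@(2,5):1 a12@(2,3):0 a13@(1,1):0 a14@(4,2):0 a15@(5,5):0 a16@(1,3):0 a17@(0,1):0 a18@(3,1):0
t=2: a0@(5,2):0 a1@(5,3):0 a2@(1,0):0 a3@(3,4):0 a4@(4,0):0 a5@(3,2):0 a6@(5,1):0 a7@(4,4):0 a8@(2,1):0 a9@(1,4):0 a10@(1,2):0 a11@(2,5):0 a12@(2,3):0 a13@(1,1):0 a14@(4,2):0 a15@(5,5):0 a16@(1,3):0 a17@(0,1):0 a18@(3,1):0
t=3: (unchanged — steady state)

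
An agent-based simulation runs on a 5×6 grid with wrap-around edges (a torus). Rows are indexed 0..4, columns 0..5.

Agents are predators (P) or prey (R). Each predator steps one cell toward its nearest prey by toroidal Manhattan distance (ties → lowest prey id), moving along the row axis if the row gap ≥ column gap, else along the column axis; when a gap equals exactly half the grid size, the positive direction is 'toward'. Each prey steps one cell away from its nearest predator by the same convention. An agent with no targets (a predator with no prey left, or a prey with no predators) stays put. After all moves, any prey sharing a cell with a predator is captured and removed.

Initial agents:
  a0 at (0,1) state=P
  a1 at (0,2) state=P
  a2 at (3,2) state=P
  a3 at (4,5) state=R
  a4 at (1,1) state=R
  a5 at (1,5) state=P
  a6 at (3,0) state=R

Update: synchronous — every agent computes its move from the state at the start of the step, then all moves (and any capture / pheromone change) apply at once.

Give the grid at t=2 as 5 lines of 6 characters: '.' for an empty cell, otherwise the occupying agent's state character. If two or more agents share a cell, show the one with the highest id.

t=1: a0@(1,1):P a1@(1,2):P a2@(3,1):P a3@(3,5):R a4@(2,1):R a5@(0,5):P a6@(3,5):R
t=2: a0@(2,1):P a1@(2,2):P a2@(2,1):P a3@(3,4):R a4@(3,1):R a5@(4,5):P a6@(3,4):R

......
......
.PP...
.R..R.
.....P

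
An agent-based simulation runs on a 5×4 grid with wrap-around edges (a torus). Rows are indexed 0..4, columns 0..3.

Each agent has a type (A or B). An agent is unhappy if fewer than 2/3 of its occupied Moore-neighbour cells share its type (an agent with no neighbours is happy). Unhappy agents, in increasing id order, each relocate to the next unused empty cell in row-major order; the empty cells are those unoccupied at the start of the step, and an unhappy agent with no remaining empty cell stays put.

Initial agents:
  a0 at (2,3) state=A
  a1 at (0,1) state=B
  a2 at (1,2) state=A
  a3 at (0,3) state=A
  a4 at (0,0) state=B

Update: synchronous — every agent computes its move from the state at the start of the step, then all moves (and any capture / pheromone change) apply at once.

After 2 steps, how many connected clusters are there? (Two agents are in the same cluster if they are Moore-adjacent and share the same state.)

4

t=1: a0@(2,3):A a1@(0,2):B a2@(1,2):A a3@(1,0):A a4@(1,1):B
t=2: a0@(2,3):A a1@(0,0):B a2@(0,1):A a3@(0,3):A a4@(1,3):B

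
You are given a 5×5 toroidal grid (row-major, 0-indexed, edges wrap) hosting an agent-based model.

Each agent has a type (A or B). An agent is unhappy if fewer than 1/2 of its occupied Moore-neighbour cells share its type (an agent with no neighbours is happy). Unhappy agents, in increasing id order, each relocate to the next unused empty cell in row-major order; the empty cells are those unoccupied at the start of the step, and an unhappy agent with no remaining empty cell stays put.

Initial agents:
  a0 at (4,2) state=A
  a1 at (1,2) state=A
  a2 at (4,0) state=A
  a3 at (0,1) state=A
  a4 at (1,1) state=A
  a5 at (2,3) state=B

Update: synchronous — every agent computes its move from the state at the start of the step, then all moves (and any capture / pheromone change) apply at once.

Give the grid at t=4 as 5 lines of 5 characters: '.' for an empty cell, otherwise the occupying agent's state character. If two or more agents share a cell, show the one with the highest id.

.AB..
.AA..
.....
.....
A.A..

t=1: a0@(4,2):A a1@(1,2):A a2@(4,0):A a3@(0,1):A a4@(1,1):A a5@(0,0):B
t=2: a0@(4,2):A a1@(1,2):A a2@(4,0):A a3@(0,1):A a4@(1,1):A a5@(0,2):B
t=3: a0@(4,2):A a1@(1,2):A a2@(4,0):A a3@(0,1):A a4@(1,1):A a5@(0,0):B
t=4: a0@(4,2):A a1@(1,2):A a2@(4,0):A a3@(0,1):A a4@(1,1):A a5@(0,2):B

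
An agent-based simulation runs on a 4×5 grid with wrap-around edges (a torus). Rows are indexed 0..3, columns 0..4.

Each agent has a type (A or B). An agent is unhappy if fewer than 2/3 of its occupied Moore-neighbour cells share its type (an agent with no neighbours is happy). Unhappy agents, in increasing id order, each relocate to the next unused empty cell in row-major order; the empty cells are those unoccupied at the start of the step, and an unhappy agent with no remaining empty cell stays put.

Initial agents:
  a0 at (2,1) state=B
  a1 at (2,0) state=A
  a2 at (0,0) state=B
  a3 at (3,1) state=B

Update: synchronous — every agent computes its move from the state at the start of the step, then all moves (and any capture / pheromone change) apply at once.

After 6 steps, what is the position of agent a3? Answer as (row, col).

t=1: a0@(0,1):B a1@(0,2):A a2@(0,0):B a3@(3,1):B
t=2: a0@(0,1):B a1@(0,3):A a2@(0,0):B a3@(3,1):B
t=3: (unchanged — steady state)

(3, 1)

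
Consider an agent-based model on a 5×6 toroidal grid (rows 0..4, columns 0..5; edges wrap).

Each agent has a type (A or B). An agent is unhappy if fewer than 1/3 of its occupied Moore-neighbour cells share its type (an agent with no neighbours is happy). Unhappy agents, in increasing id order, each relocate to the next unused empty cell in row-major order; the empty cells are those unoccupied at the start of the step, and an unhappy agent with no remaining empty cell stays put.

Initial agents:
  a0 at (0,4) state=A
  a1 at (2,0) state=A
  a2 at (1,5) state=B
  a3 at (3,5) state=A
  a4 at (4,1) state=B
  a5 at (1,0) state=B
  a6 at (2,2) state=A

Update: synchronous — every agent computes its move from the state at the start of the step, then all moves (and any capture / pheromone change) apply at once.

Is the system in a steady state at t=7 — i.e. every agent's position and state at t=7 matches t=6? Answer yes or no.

no

t=1: a0@(0,0):A a1@(2,0):A a2@(1,5):B a3@(3,5):A a4@(4,1):B a5@(1,0):B a6@(2,2):A
t=2: a0@(0,1):A a1@(2,0):A a2@(1,5):B a3@(3,5):A a4@(0,2):B a5@(1,0):B a6@(2,2):A
t=3: a0@(0,0):A a1@(2,0):A a2@(1,5):B a3@(3,5):A a4@(0,3):B a5@(1,0):B a6@(2,2):A
t=4: a0@(0,1):A a1@(2,0):A a2@(1,5):B a3@(3,5):A a4@(0,3):B a5@(1,0):B a6@(2,2):A
t=5: a0@(0,0):A a1@(2,0):A a2@(1,5):B a3@(3,5):A a4@(0,3):B a5@(1,0):B a6@(2,2):A
t=6: a0@(0,1):A a1@(2,0):A a2@(1,5):B a3@(3,5):A a4@(0,3):B a5@(1,0):B a6@(2,2):A
t=7: a0@(0,0):A a1@(2,0):A a2@(1,5):B a3@(3,5):A a4@(0,3):B a5@(1,0):B a6@(2,2):A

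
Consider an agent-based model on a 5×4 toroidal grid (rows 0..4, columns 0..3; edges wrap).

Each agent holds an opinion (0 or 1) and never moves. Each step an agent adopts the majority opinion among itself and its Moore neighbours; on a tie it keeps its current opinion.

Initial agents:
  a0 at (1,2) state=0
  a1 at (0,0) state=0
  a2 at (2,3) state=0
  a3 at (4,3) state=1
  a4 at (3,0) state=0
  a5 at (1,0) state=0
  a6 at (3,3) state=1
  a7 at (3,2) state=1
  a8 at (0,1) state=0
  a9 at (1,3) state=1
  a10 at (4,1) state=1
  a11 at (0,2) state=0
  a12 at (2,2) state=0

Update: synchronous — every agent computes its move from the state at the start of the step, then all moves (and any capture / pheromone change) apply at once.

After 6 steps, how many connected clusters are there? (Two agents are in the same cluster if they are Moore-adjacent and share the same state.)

t=1: a0@(1,2):0 a1@(0,0):0 a2@(2,3):0 a3@(4,3):1 a4@(3,0):1 a5@(1,0):0 a6@(3,3):1 a7@(3,2):1 a8@(0,1):0 a9@(1,3):0 a10@(4,1):0 a11@(0,2):0 a12@(2,2):0
t=2: (unchanged — steady state)

2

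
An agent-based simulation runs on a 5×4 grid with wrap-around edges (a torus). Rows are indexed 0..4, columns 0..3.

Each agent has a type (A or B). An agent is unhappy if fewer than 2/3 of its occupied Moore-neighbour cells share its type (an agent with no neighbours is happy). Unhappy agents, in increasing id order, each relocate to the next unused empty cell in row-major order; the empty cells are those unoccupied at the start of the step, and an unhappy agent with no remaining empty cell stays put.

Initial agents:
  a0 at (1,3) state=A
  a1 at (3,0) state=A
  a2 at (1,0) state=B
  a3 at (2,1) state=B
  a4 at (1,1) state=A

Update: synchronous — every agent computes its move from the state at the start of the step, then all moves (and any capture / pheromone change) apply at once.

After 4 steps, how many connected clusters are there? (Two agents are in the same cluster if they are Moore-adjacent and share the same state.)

3

t=1: a0@(0,0):A a1@(0,1):A a2@(0,2):B a3@(0,3):B a4@(1,2):A
t=2: a0@(1,0):A a1@(0,1):A a2@(1,1):B a3@(1,3):B a4@(2,0):A
t=3: a0@(0,0):A a1@(0,2):A a2@(0,3):B a3@(1,2):B a4@(2,1):A
t=4: a0@(0,1):A a1@(1,0):A a2@(1,1):B a3@(1,3):B a4@(2,0):A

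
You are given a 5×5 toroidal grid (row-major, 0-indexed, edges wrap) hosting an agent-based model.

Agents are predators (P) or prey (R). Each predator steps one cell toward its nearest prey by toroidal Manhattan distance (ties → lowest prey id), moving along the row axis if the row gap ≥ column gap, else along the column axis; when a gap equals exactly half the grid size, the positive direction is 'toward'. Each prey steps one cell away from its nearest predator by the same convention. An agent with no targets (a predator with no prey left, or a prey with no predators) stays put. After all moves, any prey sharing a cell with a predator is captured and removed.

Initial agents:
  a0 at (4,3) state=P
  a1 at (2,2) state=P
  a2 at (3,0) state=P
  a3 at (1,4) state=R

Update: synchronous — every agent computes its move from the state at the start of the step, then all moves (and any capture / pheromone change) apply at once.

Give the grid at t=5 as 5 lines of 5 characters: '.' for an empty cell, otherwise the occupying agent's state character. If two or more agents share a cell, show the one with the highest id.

t=1: a0@(0,3):P a1@(2,3):P a2@(2,0):P a3@(2,4):R
t=2: a0@(1,3):P a1@(2,4):P a2@(2,4):P a3@(2,0):R
t=3: a0@(1,4):P a1@(2,0):P a2@(2,0):P a3@(2,1):R
t=4: a0@(1,0):P a1@(2,1):P a2@(2,1):P a3@(2,2):R
t=5: a0@(1,1):P a1@(2,2):P a2@(2,2):P a3@(2,3):R

.....
.P...
..PR.
.....
.....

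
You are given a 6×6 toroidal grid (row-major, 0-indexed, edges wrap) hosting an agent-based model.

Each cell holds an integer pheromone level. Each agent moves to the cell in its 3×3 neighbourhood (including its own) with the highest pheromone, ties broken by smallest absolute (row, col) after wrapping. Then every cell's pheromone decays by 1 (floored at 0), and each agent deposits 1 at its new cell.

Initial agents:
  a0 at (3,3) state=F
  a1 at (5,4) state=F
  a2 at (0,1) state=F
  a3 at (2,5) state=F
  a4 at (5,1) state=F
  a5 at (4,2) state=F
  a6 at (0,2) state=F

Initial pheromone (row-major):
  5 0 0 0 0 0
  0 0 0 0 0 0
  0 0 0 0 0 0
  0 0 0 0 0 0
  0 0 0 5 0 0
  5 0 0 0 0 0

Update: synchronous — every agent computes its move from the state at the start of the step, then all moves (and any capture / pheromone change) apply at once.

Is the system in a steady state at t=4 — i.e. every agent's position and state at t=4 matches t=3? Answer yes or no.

yes

t=1: a0@(4,3) a1@(4,3) a2@(0,0) a3@(1,0) a4@(0,0) a5@(4,3) a6@(0,1) | pheromone: 6 1 0 0 0 0 / 1 0 0 0 0 0 / 0 0 0 0 0 0 / 0 0 0 0 0 0 / 0 0 0 7 0 0 / 4 0 0 0 0 0
t=2: a0@(4,3) a1@(4,3) a2@(0,0) a3@(0,0) a4@(0,0) a5@(4,3) a6@(0,0) | pheromone: 9 0 0 0 0 0 / 0 0 0 0 0 0 / 0 0 0 0 0 0 / 0 0 0 0 0 0 / 0 0 0 9 0 0 / 3 0 0 0 0 0
t=3: a0@(4,3) a1@(4,3) a2@(0,0) a3@(0,0) a4@(0,0) a5@(4,3) a6@(0,0) | pheromone: 12 0 0 0 0 0 / 0 0 0 0 0 0 / 0 0 0 0 0 0 / 0 0 0 0 0 0 / 0 0 0 11 0 0 / 2 0 0 0 0 0
t=4: a0@(4,3) a1@(4,3) a2@(0,0) a3@(0,0) a4@(0,0) a5@(4,3) a6@(0,0) | pheromone: 15 0 0 0 0 0 / 0 0 0 0 0 0 / 0 0 0 0 0 0 / 0 0 0 0 0 0 / 0 0 0 13 0 0 / 1 0 0 0 0 0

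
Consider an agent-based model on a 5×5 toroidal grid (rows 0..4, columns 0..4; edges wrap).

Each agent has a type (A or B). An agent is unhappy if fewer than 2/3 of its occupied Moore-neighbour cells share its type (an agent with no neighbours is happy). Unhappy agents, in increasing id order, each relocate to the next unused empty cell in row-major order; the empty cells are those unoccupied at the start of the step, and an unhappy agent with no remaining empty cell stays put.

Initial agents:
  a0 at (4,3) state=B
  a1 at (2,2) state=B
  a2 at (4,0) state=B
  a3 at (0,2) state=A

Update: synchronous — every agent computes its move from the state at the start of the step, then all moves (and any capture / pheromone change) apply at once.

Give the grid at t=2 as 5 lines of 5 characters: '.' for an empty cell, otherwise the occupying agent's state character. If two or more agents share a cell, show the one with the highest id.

..BBA
.....
..B..
.....
.....

t=1: a0@(0,0):B a1@(2,2):B a2@(4,0):B a3@(0,1):A
t=2: a0@(0,2):B a1@(2,2):B a2@(0,3):B a3@(0,4):A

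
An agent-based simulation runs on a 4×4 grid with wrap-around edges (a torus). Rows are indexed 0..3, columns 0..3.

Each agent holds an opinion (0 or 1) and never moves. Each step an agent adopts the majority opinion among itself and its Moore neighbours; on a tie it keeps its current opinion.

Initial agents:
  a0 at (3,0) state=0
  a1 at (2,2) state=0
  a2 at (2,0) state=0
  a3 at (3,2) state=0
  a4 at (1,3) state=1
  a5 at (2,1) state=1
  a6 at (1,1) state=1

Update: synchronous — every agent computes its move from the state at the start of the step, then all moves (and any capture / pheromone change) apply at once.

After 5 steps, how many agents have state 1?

t=1: a0@(3,0):0 a1@(2,2):1 a2@(2,0):1 a3@(3,2):0 a4@(1,3):0 a5@(2,1):0 a6@(1,1):1
t=2: a0@(3,0):0 a1@(2,2):0 a2@(2,0):0 a3@(3,2):0 a4@(1,3):1 a5@(2,1):0 a6@(1,1):1
t=3: a0@(3,0):0 a1@(2,2):0 a2@(2,0):0 a3@(3,2):0 a4@(1,3):0 a5@(2,1):0 a6@(1,1):0
t=4: (unchanged — steady state)

0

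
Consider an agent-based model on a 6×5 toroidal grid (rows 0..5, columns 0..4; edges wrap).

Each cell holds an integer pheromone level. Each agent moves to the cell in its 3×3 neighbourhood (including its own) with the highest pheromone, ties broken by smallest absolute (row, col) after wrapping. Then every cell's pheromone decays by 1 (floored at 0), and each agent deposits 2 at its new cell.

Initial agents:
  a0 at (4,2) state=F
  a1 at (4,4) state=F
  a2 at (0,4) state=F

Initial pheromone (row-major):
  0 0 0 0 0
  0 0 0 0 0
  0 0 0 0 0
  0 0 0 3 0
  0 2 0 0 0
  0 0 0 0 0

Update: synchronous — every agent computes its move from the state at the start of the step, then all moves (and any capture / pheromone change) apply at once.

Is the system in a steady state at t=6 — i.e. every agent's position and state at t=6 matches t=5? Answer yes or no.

yes

t=1: a0@(3,3) a1@(3,3) a2@(0,0) | pheromone: 2 0 0 0 0 / 0 0 0 0 0 / 0 0 0 0 0 / 0 0 0 6 0 / 0 1 0 0 0 / 0 0 0 0 0
t=2: a0@(3,3) a1@(3,3) a2@(0,0) | pheromone: 3 0 0 0 0 / 0 0 0 0 0 / 0 0 0 0 0 / 0 0 0 9 0 / 0 0 0 0 0 / 0 0 0 0 0
t=3: a0@(3,3) a1@(3,3) a2@(0,0) | pheromone: 4 0 0 0 0 / 0 0 0 0 0 / 0 0 0 0 0 / 0 0 0 12 0 / 0 0 0 0 0 / 0 0 0 0 0
t=4: a0@(3,3) a1@(3,3) a2@(0,0) | pheromone: 5 0 0 0 0 / 0 0 0 0 0 / 0 0 0 0 0 / 0 0 0 15 0 / 0 0 0 0 0 / 0 0 0 0 0
t=5: a0@(3,3) a1@(3,3) a2@(0,0) | pheromone: 6 0 0 0 0 / 0 0 0 0 0 / 0 0 0 0 0 / 0 0 0 18 0 / 0 0 0 0 0 / 0 0 0 0 0
t=6: a0@(3,3) a1@(3,3) a2@(0,0) | pheromone: 7 0 0 0 0 / 0 0 0 0 0 / 0 0 0 0 0 / 0 0 0 21 0 / 0 0 0 0 0 / 0 0 0 0 0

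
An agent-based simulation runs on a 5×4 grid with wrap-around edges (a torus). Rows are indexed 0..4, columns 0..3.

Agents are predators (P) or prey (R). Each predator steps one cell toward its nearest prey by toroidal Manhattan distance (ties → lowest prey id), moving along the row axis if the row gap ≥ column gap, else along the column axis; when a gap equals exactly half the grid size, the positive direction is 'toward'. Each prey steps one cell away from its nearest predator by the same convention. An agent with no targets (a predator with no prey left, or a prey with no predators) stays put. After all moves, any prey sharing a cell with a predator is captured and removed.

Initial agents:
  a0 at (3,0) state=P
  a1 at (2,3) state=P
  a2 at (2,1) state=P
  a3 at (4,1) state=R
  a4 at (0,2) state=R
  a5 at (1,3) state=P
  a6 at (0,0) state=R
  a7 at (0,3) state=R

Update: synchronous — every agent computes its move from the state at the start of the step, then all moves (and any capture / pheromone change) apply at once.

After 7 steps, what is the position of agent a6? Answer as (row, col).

(1, 2)

t=1: a0@(4,0):P a1@(1,3):P a2@(3,1):P a3@(0,1):R a4@(4,2):R a5@(0,3):P a6@(1,0):R a7@(4,3):R
t=2: a0@(4,3):P a1@(1,0):P a2@(4,1):P a3@(1,1):R a5@(4,3):P a6@(1,1):R a7@(4,2):R
t=3: a0@(4,2):P a1@(1,1):P a2@(4,2):P a3@(1,2):R a5@(4,2):P a6@(1,2):R a7@(4,1):R
t=4: a0@(4,1):P a1@(1,2):P a2@(4,1):P a3@(1,3):R a5@(4,1):P a6@(1,3):R a7@(4,0):R
t=5: a0@(4,0):P a1@(1,3):P a2@(4,0):P a3@(1,0):R a5@(4,0):P a6@(1,0):R a7@(4,3):R
t=6: a0@(4,3):P a1@(1,0):P a2@(4,3):P a3@(1,1):R a5@(4,3):P a6@(1,1):R a7@(4,2):R
t=7: a0@(4,2):P a1@(1,1):P a2@(4,2):P a3@(1,2):R a5@(4,2):P a6@(1,2):R a7@(4,1):R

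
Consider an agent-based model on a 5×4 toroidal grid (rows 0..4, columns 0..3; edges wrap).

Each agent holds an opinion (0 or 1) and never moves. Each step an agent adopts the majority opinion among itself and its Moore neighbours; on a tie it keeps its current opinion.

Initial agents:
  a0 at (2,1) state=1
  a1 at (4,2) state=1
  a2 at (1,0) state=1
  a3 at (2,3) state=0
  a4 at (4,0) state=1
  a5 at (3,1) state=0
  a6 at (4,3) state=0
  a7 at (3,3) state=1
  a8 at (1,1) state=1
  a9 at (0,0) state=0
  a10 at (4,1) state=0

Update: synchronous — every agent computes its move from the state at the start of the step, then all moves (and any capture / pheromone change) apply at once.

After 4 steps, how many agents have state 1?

t=1: a0@(2,1):1 a1@(4,2):0 a2@(1,0):1 a3@(2,3):1 a4@(4,0):0 a5@(3,1):1 a6@(4,3):1 a7@(3,3):1 a8@(1,1):1 a9@(0,0):0 a10@(4,1):0
t=2: a0@(2,1):1 a1@(4,2):1 a2@(1,0):1 a3@(2,3):1 a4@(4,0):0 a5@(3,1):0 a6@(4,3):0 a7@(3,3):1 a8@(1,1):1 a9@(0,0):0 a10@(4,1):0
t=3: a0@(2,1):1 a1@(4,2):0 a2@(1,0):1 a3@(2,3):1 a4@(4,0):0 a5@(3,1):0 a6@(4,3):0 a7@(3,3):1 a8@(1,1):1 a9@(0,0):0 a10@(4,1):0
t=4: a0@(2,1):1 a1@(4,2):0 a2@(1,0):1 a3@(2,3):1 a4@(4,0):0 a5@(3,1):0 a6@(4,3):0 a7@(3,3):0 a8@(1,1):1 a9@(0,0):0 a10@(4,1):0

4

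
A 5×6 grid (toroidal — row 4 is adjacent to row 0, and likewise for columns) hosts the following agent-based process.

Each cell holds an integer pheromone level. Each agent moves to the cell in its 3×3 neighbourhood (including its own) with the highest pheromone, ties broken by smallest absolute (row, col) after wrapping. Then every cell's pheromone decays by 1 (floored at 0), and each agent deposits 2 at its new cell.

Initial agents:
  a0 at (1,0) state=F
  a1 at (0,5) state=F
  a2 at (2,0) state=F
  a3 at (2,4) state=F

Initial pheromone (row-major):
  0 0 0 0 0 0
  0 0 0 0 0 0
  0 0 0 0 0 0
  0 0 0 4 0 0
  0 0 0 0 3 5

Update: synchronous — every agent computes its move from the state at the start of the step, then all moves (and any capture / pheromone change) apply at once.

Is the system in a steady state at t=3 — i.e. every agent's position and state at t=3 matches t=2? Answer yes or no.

no

t=1: a0@(0,0) a1@(4,5) a2@(1,0) a3@(3,3) | pheromone: 2 0 0 0 0 0 / 2 0 0 0 0 0 / 0 0 0 0 0 0 / 0 0 0 5 0 0 / 0 0 0 0 2 6
t=2: a0@(4,5) a1@(4,5) a2@(0,0) a3@(3,3) | pheromone: 3 0 0 0 0 0 / 1 0 0 0 0 0 / 0 0 0 0 0 0 / 0 0 0 6 0 0 / 0 0 0 0 1 9
t=3: a0@(4,5) a1@(4,5) a2@(4,5) a3@(3,3) | pheromone: 2 0 0 0 0 0 / 0 0 0 0 0 0 / 0 0 0 0 0 0 / 0 0 0 7 0 0 / 0 0 0 0 0 14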